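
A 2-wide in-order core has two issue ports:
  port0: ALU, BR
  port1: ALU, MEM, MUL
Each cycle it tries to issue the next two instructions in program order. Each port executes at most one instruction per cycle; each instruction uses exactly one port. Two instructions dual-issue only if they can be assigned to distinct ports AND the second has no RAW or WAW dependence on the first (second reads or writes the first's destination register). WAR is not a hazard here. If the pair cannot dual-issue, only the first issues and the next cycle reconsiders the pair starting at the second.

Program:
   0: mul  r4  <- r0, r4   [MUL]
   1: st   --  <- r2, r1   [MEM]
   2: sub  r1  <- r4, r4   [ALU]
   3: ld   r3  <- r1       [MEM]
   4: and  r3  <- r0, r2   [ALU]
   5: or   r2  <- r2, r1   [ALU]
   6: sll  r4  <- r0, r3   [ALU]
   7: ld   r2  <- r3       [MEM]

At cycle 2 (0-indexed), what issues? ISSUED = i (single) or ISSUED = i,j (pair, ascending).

c0: i0 mul.MUL  no-port MUL/MEM
c1: i1,i2 st.MEM sub.ALU  pair
c2: i3 ld.MEM  WAW r3
c3: i4,i5 and.ALU or.ALU  pair
c4: i6,i7 sll.ALU ld.MEM  pair

ISSUED = 3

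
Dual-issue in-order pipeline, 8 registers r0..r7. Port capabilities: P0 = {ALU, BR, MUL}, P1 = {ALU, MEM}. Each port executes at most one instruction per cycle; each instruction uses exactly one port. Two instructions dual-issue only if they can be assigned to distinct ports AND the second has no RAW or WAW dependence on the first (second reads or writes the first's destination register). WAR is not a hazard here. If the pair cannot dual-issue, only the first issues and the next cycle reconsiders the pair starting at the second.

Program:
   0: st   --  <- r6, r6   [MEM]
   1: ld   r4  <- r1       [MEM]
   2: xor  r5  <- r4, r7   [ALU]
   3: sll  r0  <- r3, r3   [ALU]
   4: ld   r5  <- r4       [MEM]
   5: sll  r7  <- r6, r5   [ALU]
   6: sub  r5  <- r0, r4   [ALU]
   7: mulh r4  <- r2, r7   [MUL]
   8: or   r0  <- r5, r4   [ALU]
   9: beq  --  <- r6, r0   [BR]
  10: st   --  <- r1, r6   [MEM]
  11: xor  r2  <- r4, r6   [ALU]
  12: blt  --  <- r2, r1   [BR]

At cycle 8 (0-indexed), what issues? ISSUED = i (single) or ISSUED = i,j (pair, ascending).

ISSUED = 11

[0] i0  st.MEM  -- no-port MEM/MEM
[1] i1  ld.MEM  -- RAW r4
[2] i2/i3  xor.ALU sll.ALU  -- pair
[3] i4  ld.MEM  -- RAW r5
[4] i5/i6  sll.ALU sub.ALU  -- pair
[5] i7  mulh.MUL  -- RAW r4
[6] i8  or.ALU  -- RAW r0
[7] i9/i10  beq.BR st.MEM  -- pair
[8] i11  xor.ALU  -- RAW r2
[9] i12  blt.BR  -- tail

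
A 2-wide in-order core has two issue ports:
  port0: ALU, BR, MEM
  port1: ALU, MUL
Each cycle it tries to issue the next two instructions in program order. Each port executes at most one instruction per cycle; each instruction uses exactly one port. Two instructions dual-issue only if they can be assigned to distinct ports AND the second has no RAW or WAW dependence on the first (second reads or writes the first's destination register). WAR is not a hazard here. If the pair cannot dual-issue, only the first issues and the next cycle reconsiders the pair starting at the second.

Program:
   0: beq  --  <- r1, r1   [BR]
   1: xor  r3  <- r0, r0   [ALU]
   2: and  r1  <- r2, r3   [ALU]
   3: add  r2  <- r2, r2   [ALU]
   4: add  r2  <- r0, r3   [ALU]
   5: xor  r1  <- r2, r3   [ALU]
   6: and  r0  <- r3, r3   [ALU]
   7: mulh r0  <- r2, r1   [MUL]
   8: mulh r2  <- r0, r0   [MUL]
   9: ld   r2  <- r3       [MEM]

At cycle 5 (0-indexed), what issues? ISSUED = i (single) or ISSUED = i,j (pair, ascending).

ISSUED = 8

t=0 i0/i1:beq.BR xor.ALU ; dual
t=1 i2/i3:and.ALU add.ALU ; dual
t=2 i4:add.ALU ; RAW r2
t=3 i5/i6:xor.ALU and.ALU ; dual
t=4 i7:mulh.MUL ; no-port MUL/MUL
t=5 i8:mulh.MUL ; WAW r2
t=6 i9:ld.MEM ; tail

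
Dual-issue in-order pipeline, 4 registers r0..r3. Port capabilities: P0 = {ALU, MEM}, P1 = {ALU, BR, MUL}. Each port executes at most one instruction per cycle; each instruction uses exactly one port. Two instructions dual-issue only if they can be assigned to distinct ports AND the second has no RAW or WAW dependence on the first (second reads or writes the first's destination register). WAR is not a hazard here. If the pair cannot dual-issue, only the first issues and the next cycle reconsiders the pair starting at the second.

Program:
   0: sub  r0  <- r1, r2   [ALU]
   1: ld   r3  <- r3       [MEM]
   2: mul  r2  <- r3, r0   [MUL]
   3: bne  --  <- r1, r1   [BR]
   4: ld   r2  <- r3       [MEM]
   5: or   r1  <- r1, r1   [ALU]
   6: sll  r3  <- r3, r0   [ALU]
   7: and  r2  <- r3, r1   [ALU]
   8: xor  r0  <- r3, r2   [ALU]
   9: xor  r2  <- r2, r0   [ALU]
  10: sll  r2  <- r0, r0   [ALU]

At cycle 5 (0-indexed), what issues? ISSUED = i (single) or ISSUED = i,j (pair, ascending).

[0] i0+i1  sub.ALU;ld.MEM  -- 2-wide
[1] i2  mul.MUL  -- no-port MUL/BR
[2] i3+i4  bne.BR;ld.MEM  -- 2-wide
[3] i5+i6  or.ALU;sll.ALU  -- 2-wide
[4] i7  and.ALU  -- RAW r2
[5] i8  xor.ALU  -- RAW r0
[6] i9  xor.ALU  -- WAW r2
[7] i10  sll.ALU  -- tail

ISSUED = 8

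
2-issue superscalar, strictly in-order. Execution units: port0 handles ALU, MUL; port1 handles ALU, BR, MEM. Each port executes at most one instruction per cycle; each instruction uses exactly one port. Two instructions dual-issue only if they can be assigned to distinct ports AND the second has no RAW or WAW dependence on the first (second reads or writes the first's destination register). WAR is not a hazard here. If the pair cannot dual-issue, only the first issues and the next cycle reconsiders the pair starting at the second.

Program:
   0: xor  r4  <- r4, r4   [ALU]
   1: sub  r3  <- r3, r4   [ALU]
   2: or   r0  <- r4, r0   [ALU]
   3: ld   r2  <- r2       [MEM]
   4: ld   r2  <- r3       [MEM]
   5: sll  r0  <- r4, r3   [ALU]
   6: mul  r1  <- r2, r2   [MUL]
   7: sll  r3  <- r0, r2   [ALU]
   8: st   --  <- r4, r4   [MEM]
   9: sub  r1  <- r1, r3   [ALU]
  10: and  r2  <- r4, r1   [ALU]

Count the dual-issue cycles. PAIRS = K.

PAIRS = 4

0. xor.ALU @i0  | RAW r4
1. sub.ALU+or.ALU @i1&i2  | pair
2. ld.MEM @i3  | no-port MEM/MEM
3. ld.MEM+sll.ALU @i4&i5  | pair
4. mul.MUL+sll.ALU @i6&i7  | pair
5. st.MEM+sub.ALU @i8&i9  | pair
6. and.ALU @i10  | tail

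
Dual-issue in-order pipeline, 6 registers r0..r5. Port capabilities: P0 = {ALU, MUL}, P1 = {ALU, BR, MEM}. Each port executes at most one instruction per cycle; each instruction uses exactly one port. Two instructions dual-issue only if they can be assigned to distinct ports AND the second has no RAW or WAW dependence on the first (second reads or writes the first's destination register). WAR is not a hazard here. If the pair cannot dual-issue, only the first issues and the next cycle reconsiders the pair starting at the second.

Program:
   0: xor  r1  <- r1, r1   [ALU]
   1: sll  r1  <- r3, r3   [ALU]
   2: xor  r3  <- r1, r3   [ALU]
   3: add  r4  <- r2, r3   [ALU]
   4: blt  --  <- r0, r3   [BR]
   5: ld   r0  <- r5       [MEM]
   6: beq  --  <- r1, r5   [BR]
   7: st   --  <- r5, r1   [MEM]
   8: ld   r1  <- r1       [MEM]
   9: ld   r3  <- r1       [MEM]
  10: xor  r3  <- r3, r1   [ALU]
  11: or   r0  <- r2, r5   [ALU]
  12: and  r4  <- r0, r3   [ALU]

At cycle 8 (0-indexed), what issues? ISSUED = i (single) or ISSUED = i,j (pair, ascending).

ISSUED = 9

[0] i0  xor.ALU  -- WAW r1
[1] i1  sll.ALU  -- RAW r1
[2] i2  xor.ALU  -- RAW r3
[3] i3&i4  add.ALU;blt.BR  -- dual
[4] i5  ld.MEM  -- no-port MEM/BR
[5] i6  beq.BR  -- no-port BR/MEM
[6] i7  st.MEM  -- no-port MEM/MEM
[7] i8  ld.MEM  -- no-port MEM/MEM
[8] i9  ld.MEM  -- RAW+WAW r3
[9] i10&i11  xor.ALU;or.ALU  -- dual
[10] i12  and.ALU  -- tail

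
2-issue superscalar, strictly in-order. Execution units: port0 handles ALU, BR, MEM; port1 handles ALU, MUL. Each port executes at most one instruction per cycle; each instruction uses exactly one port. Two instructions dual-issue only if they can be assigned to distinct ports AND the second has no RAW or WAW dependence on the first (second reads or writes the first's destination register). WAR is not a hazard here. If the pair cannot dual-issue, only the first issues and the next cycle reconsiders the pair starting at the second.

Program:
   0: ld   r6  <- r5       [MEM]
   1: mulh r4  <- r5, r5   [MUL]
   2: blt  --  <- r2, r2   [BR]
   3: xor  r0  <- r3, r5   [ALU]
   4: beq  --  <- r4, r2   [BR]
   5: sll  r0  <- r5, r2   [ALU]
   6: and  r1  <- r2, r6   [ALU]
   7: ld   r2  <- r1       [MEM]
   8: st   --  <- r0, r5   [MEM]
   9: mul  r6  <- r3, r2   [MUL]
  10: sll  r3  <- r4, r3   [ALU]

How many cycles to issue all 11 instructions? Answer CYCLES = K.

CYCLES = 7

[0] i0+i1  ld.MEM+mulh.MUL  -- pair
[1] i2+i3  blt.BR+xor.ALU  -- pair
[2] i4+i5  beq.BR+sll.ALU  -- pair
[3] i6  and.ALU  -- RAW r1
[4] i7  ld.MEM  -- no-port MEM/MEM
[5] i8+i9  st.MEM+mul.MUL  -- pair
[6] i10  sll.ALU  -- tail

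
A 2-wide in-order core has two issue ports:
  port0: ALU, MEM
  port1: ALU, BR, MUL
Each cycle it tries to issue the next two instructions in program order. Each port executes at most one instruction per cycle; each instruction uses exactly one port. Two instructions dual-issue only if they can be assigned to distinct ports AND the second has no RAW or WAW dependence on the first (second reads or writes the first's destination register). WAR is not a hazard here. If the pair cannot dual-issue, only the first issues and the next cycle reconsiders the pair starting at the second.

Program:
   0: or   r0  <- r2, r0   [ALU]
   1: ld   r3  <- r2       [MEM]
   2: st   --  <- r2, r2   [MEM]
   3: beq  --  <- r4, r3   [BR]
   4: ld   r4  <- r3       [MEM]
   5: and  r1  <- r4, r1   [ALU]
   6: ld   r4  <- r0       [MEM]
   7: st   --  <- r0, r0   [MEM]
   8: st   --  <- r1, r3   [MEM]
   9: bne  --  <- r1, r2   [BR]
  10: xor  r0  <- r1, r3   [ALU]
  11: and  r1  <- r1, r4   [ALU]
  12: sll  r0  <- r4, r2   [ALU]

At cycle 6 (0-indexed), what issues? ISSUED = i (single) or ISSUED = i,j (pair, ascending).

ISSUED = 10,11

0. or.ALU/ld.MEM @i0/i1  | pair
1. st.MEM/beq.BR @i2/i3  | pair
2. ld.MEM @i4  | RAW r4
3. and.ALU/ld.MEM @i5/i6  | pair
4. st.MEM @i7  | no-port MEM/MEM
5. st.MEM/bne.BR @i8/i9  | pair
6. xor.ALU/and.ALU @i10/i11  | pair
7. sll.ALU @i12  | tail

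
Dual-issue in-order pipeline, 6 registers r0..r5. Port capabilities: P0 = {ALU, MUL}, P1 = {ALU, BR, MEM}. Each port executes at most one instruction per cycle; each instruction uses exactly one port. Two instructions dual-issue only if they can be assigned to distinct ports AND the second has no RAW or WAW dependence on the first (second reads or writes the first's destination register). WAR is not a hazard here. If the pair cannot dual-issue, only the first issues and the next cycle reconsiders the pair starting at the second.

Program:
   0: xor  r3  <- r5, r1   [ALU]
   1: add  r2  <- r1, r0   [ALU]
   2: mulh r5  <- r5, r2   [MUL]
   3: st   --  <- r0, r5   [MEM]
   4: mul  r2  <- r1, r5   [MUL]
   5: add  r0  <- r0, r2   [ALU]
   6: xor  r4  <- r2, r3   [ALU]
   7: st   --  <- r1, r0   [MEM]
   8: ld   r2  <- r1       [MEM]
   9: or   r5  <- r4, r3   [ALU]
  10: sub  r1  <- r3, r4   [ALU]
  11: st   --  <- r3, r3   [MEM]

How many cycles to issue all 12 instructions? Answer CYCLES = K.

CYCLES = 7

t=0 i0&i1:xor.ALU/add.ALU ; dual
t=1 i2:mulh.MUL ; RAW r5
t=2 i3&i4:st.MEM/mul.MUL ; dual
t=3 i5&i6:add.ALU/xor.ALU ; dual
t=4 i7:st.MEM ; no-port MEM/MEM
t=5 i8&i9:ld.MEM/or.ALU ; dual
t=6 i10&i11:sub.ALU/st.MEM ; dual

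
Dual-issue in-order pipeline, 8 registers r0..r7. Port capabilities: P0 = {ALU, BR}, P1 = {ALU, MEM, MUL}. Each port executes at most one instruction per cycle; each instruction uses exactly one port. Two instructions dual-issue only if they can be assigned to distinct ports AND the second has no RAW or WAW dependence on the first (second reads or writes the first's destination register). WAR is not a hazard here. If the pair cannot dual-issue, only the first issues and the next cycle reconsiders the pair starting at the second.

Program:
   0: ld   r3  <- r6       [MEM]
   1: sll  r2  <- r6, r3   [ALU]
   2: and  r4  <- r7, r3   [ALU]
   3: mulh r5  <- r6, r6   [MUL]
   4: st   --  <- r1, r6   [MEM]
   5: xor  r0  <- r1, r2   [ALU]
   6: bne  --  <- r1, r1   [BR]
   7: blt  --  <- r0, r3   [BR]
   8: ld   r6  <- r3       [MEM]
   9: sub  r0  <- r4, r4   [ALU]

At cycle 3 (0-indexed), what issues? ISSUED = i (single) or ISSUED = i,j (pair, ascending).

ISSUED = 4,5

c0: i0 ld.MEM  RAW r3
c1: i1/i2 sll.ALU;and.ALU  pair
c2: i3 mulh.MUL  no-port MUL/MEM
c3: i4/i5 st.MEM;xor.ALU  pair
c4: i6 bne.BR  no-port BR/BR
c5: i7/i8 blt.BR;ld.MEM  pair
c6: i9 sub.ALU  tail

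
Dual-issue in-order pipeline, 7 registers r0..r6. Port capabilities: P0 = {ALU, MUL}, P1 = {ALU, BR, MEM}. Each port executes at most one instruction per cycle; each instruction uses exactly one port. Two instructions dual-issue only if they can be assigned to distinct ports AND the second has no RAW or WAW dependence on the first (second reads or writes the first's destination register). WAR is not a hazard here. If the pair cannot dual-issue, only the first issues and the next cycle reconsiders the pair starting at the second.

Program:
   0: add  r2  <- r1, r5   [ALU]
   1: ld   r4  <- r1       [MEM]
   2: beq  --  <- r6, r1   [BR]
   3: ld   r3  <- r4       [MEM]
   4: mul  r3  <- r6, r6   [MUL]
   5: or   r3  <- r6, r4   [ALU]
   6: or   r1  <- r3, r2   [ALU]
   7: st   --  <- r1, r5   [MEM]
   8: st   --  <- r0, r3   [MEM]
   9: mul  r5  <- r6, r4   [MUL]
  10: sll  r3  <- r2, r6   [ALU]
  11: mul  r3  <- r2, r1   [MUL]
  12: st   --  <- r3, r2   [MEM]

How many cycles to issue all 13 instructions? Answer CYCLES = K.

c0: i0&i1 add ld  dual
c1: i2 beq  no-port BR/MEM
c2: i3 ld  WAW r3
c3: i4 mul  WAW r3
c4: i5 or  RAW r3
c5: i6 or  RAW r1
c6: i7 st  no-port MEM/MEM
c7: i8&i9 st mul  dual
c8: i10 sll  WAW r3
c9: i11 mul  RAW r3
c10: i12 st  tail

CYCLES = 11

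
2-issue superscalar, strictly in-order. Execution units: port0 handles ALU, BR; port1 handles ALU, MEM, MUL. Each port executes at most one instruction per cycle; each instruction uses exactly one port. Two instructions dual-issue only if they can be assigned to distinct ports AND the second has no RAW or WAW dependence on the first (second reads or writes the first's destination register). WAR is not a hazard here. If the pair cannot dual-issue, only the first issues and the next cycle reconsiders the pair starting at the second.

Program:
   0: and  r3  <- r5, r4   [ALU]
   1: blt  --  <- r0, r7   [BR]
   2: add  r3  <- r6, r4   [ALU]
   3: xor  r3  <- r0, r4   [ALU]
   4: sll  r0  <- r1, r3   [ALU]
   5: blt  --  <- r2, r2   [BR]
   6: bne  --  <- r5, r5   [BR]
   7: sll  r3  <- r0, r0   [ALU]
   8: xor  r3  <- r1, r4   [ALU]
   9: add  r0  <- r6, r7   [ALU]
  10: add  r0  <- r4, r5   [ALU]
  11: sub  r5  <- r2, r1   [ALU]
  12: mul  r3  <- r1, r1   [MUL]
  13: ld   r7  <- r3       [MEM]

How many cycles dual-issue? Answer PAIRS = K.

PAIRS = 5

c0: i0&i1 and+blt  dual
c1: i2 add  WAW r3
c2: i3 xor  RAW r3
c3: i4&i5 sll+blt  dual
c4: i6&i7 bne+sll  dual
c5: i8&i9 xor+add  dual
c6: i10&i11 add+sub  dual
c7: i12 mul  no-port MUL/MEM
c8: i13 ld  tail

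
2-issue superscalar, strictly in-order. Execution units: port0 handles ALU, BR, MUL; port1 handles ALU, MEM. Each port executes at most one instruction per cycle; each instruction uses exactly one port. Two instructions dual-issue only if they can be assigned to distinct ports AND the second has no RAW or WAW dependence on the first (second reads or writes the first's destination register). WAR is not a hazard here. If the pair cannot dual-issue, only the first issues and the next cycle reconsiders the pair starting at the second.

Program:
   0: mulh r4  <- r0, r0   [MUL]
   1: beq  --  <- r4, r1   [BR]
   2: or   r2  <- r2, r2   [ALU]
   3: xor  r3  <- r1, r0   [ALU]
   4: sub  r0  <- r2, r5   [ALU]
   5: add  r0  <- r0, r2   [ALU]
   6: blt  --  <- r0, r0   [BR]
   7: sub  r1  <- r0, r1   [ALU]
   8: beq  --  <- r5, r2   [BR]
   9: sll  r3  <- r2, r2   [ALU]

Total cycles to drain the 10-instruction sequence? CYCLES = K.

CYCLES = 6

0. mulh @i0  | no-port MUL/BR
1. beq;or @i1,i2  | 2-wide
2. xor;sub @i3,i4  | 2-wide
3. add @i5  | RAW r0
4. blt;sub @i6,i7  | 2-wide
5. beq;sll @i8,i9  | 2-wide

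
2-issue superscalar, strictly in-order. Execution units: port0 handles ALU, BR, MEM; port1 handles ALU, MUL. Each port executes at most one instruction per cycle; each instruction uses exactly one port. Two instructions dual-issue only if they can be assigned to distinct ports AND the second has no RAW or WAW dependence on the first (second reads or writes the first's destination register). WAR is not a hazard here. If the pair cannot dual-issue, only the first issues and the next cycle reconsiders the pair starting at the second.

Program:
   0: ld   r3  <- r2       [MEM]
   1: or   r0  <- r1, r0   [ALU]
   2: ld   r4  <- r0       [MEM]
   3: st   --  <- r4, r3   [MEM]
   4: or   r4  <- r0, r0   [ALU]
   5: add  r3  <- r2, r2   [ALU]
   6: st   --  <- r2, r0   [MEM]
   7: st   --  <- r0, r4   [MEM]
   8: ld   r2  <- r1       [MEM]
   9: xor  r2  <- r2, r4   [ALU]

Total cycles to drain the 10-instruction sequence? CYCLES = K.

t=0 i0&i1:ld or ; 2-wide
t=1 i2:ld ; no-port MEM/MEM
t=2 i3&i4:st or ; 2-wide
t=3 i5&i6:add st ; 2-wide
t=4 i7:st ; no-port MEM/MEM
t=5 i8:ld ; RAW+WAW r2
t=6 i9:xor ; tail

CYCLES = 7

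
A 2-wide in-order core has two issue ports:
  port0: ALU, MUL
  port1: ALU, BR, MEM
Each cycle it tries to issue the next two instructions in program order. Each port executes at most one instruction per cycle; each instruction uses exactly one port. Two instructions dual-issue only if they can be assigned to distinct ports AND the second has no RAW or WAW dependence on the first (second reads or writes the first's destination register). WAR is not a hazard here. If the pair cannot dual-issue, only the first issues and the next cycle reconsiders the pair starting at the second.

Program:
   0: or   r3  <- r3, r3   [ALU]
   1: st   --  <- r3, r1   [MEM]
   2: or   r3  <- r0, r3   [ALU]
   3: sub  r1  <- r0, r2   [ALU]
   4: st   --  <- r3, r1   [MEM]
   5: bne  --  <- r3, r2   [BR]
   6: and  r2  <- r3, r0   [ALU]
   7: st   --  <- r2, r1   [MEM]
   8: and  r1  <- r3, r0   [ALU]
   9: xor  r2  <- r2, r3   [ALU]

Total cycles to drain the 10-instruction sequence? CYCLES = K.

0. or @i0  | RAW r3
1. st+or @i1+i2  | 2-wide
2. sub @i3  | RAW r1
3. st @i4  | no-port MEM/BR
4. bne+and @i5+i6  | 2-wide
5. st+and @i7+i8  | 2-wide
6. xor @i9  | tail

CYCLES = 7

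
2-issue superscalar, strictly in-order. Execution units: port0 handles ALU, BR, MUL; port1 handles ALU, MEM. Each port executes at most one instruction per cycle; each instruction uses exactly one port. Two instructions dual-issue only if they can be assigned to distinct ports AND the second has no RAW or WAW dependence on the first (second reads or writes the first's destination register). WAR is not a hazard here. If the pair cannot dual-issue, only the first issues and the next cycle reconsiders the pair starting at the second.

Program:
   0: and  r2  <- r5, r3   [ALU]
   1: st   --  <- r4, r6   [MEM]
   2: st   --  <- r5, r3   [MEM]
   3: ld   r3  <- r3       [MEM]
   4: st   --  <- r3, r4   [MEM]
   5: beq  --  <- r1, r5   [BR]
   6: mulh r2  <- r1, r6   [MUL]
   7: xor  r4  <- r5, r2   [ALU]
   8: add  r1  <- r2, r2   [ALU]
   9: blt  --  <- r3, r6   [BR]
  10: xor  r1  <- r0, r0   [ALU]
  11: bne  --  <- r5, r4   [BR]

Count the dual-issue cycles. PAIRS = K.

#0 head=0: and;st i0+i1 dual
#1 head=2: st i2 no-port MEM/MEM
#2 head=3: ld i3 no-port MEM/MEM
#3 head=4: st;beq i4+i5 dual
#4 head=6: mulh i6 RAW r2
#5 head=7: xor;add i7+i8 dual
#6 head=9: blt;xor i9+i10 dual
#7 head=11: bne i11 tail

PAIRS = 4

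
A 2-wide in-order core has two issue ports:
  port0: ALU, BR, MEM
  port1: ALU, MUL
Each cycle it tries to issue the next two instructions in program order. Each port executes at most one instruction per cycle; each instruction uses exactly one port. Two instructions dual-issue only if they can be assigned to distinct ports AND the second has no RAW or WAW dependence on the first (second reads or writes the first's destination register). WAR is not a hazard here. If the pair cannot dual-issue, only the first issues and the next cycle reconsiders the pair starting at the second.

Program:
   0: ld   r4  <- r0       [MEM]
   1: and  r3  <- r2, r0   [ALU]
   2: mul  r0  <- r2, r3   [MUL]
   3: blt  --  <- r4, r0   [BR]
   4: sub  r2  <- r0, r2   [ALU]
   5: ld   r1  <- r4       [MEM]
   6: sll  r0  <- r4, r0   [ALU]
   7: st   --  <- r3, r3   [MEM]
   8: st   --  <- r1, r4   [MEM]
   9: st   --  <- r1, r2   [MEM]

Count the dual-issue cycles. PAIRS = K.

PAIRS = 3

c0: i0&i1 ld.MEM+and.ALU  pair
c1: i2 mul.MUL  RAW r0
c2: i3&i4 blt.BR+sub.ALU  pair
c3: i5&i6 ld.MEM+sll.ALU  pair
c4: i7 st.MEM  no-port MEM/MEM
c5: i8 st.MEM  no-port MEM/MEM
c6: i9 st.MEM  tail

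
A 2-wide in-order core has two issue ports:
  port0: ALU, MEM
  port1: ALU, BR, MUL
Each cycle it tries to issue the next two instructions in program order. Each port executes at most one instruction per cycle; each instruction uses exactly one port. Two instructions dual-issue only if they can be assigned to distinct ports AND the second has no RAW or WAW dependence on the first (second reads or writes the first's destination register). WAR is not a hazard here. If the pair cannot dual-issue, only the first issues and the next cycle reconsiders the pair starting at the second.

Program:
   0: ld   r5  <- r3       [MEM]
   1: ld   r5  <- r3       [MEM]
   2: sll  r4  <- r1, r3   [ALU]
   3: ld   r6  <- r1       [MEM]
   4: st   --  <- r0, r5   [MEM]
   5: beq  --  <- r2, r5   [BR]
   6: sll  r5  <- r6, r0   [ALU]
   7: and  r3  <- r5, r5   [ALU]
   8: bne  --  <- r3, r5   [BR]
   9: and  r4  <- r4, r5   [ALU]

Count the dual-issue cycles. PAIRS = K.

t=0 i0:ld ; no-port MEM/MEM
t=1 i1/i2:ld+sll ; pair
t=2 i3:ld ; no-port MEM/MEM
t=3 i4/i5:st+beq ; pair
t=4 i6:sll ; RAW r5
t=5 i7:and ; RAW r3
t=6 i8/i9:bne+and ; pair

PAIRS = 3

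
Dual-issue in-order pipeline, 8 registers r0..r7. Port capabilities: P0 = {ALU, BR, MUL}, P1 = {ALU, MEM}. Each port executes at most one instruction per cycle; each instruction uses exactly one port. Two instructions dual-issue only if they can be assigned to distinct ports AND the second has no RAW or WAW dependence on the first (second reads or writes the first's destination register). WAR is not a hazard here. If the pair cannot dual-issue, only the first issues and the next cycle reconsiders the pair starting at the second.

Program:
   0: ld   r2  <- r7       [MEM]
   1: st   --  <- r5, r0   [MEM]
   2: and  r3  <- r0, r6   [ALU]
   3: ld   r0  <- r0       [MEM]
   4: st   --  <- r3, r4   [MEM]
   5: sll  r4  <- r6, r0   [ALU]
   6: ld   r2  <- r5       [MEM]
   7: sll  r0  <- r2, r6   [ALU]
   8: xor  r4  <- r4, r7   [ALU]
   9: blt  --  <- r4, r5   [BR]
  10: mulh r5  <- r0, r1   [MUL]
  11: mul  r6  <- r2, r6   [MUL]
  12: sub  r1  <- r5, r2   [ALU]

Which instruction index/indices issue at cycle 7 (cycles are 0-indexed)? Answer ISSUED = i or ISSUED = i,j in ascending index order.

c0: i0 ld.MEM  no-port MEM/MEM
c1: i1&i2 st.MEM/and.ALU  dual
c2: i3 ld.MEM  no-port MEM/MEM
c3: i4&i5 st.MEM/sll.ALU  dual
c4: i6 ld.MEM  RAW r2
c5: i7&i8 sll.ALU/xor.ALU  dual
c6: i9 blt.BR  no-port BR/MUL
c7: i10 mulh.MUL  no-port MUL/MUL
c8: i11&i12 mul.MUL/sub.ALU  dual

ISSUED = 10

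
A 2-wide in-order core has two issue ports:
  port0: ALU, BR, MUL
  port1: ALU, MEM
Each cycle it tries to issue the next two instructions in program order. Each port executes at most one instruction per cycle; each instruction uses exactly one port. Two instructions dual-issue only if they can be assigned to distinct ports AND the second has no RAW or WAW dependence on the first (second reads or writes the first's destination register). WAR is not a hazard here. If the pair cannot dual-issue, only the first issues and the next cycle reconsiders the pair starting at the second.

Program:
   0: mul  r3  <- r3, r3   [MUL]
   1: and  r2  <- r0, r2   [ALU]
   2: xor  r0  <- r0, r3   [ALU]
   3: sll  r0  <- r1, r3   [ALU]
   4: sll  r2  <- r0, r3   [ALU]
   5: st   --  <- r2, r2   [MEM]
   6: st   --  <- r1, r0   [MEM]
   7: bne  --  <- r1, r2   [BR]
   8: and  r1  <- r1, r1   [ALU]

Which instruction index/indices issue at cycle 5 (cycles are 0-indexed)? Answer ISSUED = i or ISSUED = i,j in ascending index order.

ISSUED = 6,7

c0: i0/i1 mul/and  pair
c1: i2 xor  WAW r0
c2: i3 sll  RAW r0
c3: i4 sll  RAW r2
c4: i5 st  no-port MEM/MEM
c5: i6/i7 st/bne  pair
c6: i8 and  tail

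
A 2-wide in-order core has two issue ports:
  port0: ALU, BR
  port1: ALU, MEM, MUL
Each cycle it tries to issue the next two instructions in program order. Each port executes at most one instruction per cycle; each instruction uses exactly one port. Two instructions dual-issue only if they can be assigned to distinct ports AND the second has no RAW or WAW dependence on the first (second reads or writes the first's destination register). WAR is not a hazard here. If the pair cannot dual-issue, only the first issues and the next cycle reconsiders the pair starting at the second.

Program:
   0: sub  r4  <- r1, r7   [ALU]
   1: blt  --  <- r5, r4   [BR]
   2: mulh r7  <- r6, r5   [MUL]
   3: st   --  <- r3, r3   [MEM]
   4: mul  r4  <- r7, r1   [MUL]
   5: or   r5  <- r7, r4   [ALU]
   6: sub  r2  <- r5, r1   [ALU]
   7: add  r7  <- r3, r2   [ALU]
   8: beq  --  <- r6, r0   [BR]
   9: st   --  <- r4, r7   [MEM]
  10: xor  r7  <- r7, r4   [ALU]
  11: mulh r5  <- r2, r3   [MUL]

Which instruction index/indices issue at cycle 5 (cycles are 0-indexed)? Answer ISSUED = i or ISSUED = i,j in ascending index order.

0. sub @i0  | RAW r4
1. blt+mulh @i1&i2  | dual
2. st @i3  | no-port MEM/MUL
3. mul @i4  | RAW r4
4. or @i5  | RAW r5
5. sub @i6  | RAW r2
6. add+beq @i7&i8  | dual
7. st+xor @i9&i10  | dual
8. mulh @i11  | tail

ISSUED = 6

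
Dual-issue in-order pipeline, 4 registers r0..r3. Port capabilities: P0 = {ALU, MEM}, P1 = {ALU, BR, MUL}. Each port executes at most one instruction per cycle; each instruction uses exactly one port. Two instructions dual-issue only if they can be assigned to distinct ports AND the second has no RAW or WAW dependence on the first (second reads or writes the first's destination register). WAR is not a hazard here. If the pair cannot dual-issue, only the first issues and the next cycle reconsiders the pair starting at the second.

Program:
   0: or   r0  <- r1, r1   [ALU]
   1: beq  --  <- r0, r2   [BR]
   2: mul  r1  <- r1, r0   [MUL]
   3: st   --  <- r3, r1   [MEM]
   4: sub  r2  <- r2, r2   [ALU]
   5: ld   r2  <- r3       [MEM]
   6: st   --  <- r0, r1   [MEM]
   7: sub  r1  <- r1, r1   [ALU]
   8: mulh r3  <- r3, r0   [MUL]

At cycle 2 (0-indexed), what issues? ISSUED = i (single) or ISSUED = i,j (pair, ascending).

0. or @i0  | RAW r0
1. beq @i1  | no-port BR/MUL
2. mul @i2  | RAW r1
3. st;sub @i3&i4  | 2-wide
4. ld @i5  | no-port MEM/MEM
5. st;sub @i6&i7  | 2-wide
6. mulh @i8  | tail

ISSUED = 2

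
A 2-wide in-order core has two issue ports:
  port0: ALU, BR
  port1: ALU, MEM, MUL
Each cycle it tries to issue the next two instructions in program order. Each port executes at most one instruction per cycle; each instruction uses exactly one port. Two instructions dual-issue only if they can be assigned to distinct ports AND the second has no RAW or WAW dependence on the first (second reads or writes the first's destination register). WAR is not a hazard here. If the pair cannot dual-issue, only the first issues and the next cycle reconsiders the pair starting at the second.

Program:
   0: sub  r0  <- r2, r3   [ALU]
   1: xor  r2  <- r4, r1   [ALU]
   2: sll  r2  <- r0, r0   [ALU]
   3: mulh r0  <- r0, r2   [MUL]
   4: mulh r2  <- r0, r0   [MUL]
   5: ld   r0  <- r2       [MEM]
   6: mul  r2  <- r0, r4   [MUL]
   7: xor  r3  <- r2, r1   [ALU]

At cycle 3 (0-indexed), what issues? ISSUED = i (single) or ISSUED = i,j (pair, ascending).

[0] i0,i1  sub;xor  -- pair
[1] i2  sll  -- RAW r2
[2] i3  mulh  -- no-port MUL/MUL
[3] i4  mulh  -- no-port MUL/MEM
[4] i5  ld  -- no-port MEM/MUL
[5] i6  mul  -- RAW r2
[6] i7  xor  -- tail

ISSUED = 4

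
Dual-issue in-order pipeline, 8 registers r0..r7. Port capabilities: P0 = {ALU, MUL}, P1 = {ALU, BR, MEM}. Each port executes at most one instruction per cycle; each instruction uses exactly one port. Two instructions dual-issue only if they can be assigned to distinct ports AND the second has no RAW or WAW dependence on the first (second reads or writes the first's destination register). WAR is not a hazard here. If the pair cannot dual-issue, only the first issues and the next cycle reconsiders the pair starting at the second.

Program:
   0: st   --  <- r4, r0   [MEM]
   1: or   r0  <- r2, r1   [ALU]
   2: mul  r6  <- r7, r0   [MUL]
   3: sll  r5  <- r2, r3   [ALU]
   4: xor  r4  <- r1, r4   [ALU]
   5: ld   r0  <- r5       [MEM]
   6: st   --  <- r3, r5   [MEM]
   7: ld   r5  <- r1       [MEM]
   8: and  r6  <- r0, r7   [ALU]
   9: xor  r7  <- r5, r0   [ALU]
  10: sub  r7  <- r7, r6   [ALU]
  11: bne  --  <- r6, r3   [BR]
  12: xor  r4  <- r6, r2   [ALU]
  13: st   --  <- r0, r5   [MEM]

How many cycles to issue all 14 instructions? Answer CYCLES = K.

CYCLES = 8

#0 head=0: st/or i0&i1 dual
#1 head=2: mul/sll i2&i3 dual
#2 head=4: xor/ld i4&i5 dual
#3 head=6: st i6 no-port MEM/MEM
#4 head=7: ld/and i7&i8 dual
#5 head=9: xor i9 RAW+WAW r7
#6 head=10: sub/bne i10&i11 dual
#7 head=12: xor/st i12&i13 dual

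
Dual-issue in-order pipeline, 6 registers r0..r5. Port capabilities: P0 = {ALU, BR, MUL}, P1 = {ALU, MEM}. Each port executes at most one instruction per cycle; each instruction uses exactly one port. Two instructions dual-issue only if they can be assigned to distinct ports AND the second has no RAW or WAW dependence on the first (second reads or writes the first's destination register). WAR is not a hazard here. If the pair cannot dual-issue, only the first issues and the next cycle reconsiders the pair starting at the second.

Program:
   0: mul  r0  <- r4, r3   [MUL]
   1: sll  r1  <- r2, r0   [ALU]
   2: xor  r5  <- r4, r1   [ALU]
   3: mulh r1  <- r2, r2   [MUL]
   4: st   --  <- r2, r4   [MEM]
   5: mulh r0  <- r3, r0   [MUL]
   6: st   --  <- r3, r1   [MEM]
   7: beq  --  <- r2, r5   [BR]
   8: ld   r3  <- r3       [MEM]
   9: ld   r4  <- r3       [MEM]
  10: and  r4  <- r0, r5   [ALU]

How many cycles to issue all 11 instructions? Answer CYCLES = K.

c0: i0 mul.MUL  RAW r0
c1: i1 sll.ALU  RAW r1
c2: i2&i3 xor.ALU/mulh.MUL  pair
c3: i4&i5 st.MEM/mulh.MUL  pair
c4: i6&i7 st.MEM/beq.BR  pair
c5: i8 ld.MEM  no-port MEM/MEM
c6: i9 ld.MEM  WAW r4
c7: i10 and.ALU  tail

CYCLES = 8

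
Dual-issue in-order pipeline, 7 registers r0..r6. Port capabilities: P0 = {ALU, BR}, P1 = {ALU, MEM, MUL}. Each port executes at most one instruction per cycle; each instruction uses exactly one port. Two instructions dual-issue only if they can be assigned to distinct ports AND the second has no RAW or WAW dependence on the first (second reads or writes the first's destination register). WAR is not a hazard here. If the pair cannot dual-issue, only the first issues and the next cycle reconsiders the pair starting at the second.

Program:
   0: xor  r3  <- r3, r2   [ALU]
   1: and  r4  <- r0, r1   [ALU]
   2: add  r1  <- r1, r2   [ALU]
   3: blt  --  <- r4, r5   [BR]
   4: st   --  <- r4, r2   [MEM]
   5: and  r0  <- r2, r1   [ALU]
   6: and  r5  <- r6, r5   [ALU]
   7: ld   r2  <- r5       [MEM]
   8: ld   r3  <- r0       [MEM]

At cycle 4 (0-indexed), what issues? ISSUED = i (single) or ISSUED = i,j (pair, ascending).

c0: i0,i1 xor.ALU+and.ALU  pair
c1: i2,i3 add.ALU+blt.BR  pair
c2: i4,i5 st.MEM+and.ALU  pair
c3: i6 and.ALU  RAW r5
c4: i7 ld.MEM  no-port MEM/MEM
c5: i8 ld.MEM  tail

ISSUED = 7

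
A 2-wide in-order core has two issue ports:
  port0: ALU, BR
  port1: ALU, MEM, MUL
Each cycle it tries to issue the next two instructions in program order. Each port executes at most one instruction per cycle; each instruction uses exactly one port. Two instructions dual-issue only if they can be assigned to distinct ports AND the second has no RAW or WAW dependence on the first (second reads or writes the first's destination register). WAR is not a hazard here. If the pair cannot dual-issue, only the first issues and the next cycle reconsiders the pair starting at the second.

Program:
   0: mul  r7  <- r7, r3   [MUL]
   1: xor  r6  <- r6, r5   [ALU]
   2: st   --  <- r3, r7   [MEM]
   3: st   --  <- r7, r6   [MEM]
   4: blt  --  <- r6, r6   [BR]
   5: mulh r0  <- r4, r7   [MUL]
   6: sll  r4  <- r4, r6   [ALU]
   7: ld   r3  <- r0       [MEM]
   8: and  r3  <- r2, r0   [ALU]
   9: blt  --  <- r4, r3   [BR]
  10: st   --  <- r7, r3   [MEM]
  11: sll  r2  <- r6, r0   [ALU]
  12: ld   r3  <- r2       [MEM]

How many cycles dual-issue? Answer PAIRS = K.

PAIRS = 4

c0: i0/i1 mul.MUL;xor.ALU  pair
c1: i2 st.MEM  no-port MEM/MEM
c2: i3/i4 st.MEM;blt.BR  pair
c3: i5/i6 mulh.MUL;sll.ALU  pair
c4: i7 ld.MEM  WAW r3
c5: i8 and.ALU  RAW r3
c6: i9/i10 blt.BR;st.MEM  pair
c7: i11 sll.ALU  RAW r2
c8: i12 ld.MEM  tail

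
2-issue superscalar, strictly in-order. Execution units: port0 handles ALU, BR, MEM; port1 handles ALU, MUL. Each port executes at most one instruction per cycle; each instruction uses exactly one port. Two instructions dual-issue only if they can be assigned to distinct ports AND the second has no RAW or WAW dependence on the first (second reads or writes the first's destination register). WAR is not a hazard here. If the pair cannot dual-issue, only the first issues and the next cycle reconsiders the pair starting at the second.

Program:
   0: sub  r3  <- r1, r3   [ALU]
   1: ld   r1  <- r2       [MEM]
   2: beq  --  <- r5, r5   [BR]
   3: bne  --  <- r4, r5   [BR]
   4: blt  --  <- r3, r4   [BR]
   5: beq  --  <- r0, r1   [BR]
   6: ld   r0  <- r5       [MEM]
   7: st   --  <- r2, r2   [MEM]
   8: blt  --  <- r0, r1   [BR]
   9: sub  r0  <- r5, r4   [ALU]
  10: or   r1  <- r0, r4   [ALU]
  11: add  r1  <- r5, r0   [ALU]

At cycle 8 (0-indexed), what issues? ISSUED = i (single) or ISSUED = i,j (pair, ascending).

[0] i0/i1  sub ld  -- pair
[1] i2  beq  -- no-port BR/BR
[2] i3  bne  -- no-port BR/BR
[3] i4  blt  -- no-port BR/BR
[4] i5  beq  -- no-port BR/MEM
[5] i6  ld  -- no-port MEM/MEM
[6] i7  st  -- no-port MEM/BR
[7] i8/i9  blt sub  -- pair
[8] i10  or  -- WAW r1
[9] i11  add  -- tail

ISSUED = 10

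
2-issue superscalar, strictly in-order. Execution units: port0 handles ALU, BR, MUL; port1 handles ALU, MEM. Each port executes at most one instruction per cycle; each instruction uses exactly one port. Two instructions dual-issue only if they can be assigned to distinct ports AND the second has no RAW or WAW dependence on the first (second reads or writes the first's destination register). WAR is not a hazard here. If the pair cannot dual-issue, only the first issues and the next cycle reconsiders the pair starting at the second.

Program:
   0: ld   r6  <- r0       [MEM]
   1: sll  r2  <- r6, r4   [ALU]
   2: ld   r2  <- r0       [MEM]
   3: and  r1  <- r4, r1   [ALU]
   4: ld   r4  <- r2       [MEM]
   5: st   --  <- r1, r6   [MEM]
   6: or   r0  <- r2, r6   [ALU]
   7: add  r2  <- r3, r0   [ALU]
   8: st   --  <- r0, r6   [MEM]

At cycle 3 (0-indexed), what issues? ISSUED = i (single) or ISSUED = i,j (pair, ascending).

  cy0 -> i0 (ld.MEM) RAW r6
  cy1 -> i1 (sll.ALU) WAW r2
  cy2 -> i2,i3 (ld.MEM/and.ALU) 2-wide
  cy3 -> i4 (ld.MEM) no-port MEM/MEM
  cy4 -> i5,i6 (st.MEM/or.ALU) 2-wide
  cy5 -> i7,i8 (add.ALU/st.MEM) 2-wide

ISSUED = 4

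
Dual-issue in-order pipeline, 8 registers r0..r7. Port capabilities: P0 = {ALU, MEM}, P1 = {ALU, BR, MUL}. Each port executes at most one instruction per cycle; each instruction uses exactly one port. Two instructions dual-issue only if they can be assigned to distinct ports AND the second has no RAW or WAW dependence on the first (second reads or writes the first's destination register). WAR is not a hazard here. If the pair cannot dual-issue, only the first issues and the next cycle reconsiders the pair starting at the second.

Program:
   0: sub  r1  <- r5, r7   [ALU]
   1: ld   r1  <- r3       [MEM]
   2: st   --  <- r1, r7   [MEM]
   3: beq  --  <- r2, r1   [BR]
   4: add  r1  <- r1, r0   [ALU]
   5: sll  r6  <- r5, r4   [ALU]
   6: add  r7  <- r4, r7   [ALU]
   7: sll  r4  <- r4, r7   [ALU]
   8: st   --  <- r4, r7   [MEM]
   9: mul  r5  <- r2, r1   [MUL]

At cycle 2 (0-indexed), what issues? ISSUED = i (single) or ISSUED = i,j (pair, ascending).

ISSUED = 2,3

0. sub @i0  | WAW r1
1. ld @i1  | no-port MEM/MEM
2. st beq @i2/i3  | 2-wide
3. add sll @i4/i5  | 2-wide
4. add @i6  | RAW r7
5. sll @i7  | RAW r4
6. st mul @i8/i9  | 2-wide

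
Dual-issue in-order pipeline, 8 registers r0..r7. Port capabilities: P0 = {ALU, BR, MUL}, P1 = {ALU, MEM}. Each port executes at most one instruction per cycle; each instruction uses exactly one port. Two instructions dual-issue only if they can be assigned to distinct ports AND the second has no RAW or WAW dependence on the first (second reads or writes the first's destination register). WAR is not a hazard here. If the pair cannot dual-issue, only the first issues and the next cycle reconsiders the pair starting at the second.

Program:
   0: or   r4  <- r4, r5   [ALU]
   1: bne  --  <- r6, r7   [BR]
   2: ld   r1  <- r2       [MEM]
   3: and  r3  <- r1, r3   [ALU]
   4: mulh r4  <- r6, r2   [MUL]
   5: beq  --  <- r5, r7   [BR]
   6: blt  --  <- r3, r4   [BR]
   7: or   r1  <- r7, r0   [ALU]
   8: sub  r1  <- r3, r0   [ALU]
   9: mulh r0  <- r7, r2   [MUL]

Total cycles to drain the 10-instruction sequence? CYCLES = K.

  cy0 -> i0&i1 (or bne) pair
  cy1 -> i2 (ld) RAW r1
  cy2 -> i3&i4 (and mulh) pair
  cy3 -> i5 (beq) no-port BR/BR
  cy4 -> i6&i7 (blt or) pair
  cy5 -> i8&i9 (sub mulh) pair

CYCLES = 6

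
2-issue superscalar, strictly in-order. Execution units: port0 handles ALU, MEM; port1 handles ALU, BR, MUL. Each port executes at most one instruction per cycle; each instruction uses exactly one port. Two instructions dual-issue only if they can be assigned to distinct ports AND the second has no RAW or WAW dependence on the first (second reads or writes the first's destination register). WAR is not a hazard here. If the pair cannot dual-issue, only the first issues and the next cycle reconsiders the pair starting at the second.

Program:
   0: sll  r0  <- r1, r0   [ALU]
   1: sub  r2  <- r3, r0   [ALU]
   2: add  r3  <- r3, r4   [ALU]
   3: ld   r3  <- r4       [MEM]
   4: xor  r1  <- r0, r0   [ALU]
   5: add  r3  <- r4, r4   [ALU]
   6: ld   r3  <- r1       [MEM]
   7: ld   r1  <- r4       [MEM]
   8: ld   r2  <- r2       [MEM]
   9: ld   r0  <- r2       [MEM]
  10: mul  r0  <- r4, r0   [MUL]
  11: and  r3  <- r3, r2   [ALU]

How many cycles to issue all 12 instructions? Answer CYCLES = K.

CYCLES = 9

0. sll @i0  | RAW r0
1. sub/add @i1+i2  | dual
2. ld/xor @i3+i4  | dual
3. add @i5  | WAW r3
4. ld @i6  | no-port MEM/MEM
5. ld @i7  | no-port MEM/MEM
6. ld @i8  | no-port MEM/MEM
7. ld @i9  | RAW+WAW r0
8. mul/and @i10+i11  | dual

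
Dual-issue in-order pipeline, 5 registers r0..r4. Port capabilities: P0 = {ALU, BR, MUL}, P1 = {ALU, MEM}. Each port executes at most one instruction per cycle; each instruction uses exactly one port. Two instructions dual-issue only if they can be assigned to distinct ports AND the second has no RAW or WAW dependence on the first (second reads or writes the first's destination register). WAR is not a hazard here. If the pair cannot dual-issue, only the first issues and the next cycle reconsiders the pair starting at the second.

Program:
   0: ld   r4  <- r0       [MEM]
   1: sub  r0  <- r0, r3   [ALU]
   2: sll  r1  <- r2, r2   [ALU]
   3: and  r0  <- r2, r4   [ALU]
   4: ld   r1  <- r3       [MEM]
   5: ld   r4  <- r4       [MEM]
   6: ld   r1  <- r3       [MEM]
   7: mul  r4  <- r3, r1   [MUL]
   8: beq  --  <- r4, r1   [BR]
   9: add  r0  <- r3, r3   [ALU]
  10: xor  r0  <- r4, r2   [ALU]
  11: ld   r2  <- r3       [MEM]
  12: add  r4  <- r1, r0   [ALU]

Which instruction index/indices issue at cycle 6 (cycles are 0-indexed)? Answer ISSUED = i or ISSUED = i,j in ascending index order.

[0] i0&i1  ld.MEM+sub.ALU  -- 2-wide
[1] i2&i3  sll.ALU+and.ALU  -- 2-wide
[2] i4  ld.MEM  -- no-port MEM/MEM
[3] i5  ld.MEM  -- no-port MEM/MEM
[4] i6  ld.MEM  -- RAW r1
[5] i7  mul.MUL  -- no-port MUL/BR
[6] i8&i9  beq.BR+add.ALU  -- 2-wide
[7] i10&i11  xor.ALU+ld.MEM  -- 2-wide
[8] i12  add.ALU  -- tail

ISSUED = 8,9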